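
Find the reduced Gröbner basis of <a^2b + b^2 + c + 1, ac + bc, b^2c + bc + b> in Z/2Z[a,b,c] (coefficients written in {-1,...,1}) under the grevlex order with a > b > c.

G = {bc^2 + bc + c^2 + 1, c^3 + bc + c^2 + b, b^2 + c^2 + c, a + b}

Buchberger's algorithm terminates because the ascending chain of leading-term ideals stabilizes.

f_1 = a^2b + b^2 + c + 1, LT = a^2b.
f_2 = ac + bc, LT = ac.
f_3 = b^2c + bc + b, LT = b^2c.

S(f_1,f_2): lcm = a^2bc. S = ab^2c + b^2c + c^2 + c.
  reduce S modulo (f_1, f_2, f_3):
  remainder b^2 + c^2 + c ≠ 0; add g_4 = b^2 + c^2 + c to the basis.

S(f_1,f_3): lcm = a^2b^2c. S = a^2bc + b^3c + a^2b + bc^2 + bc.
  reduce S modulo (f_1, f_2, f_3, g_4):
  remainder bc^2 + bc + c^2 + 1 ≠ 0; add g_5 = bc^2 + bc + c^2 + 1 to the basis.

S(f_2,f_3): lcm = ab^2c. S = b^3c + abc + ab.
  reduce S modulo (f_1, f_2, f_3, g_4, g_5):
  remainder ab + c^2 + c ≠ 0; add g_6 = ab + c^2 + c to the basis.

S(f_3,g_4): lcm = b^2c. S = c^3 + bc + c^2 + b.
  reduce S modulo (f_1, f_2, f_3, g_4, g_5, g_6):
  remainder c^3 + bc + c^2 + b ≠ 0; add g_7 = c^3 + bc + c^2 + b to the basis.

S(f_1,g_5): lcm = a^2bc^2. S = a^2bc + a^2c^2 + b^2c^2 + c^3 + a^2 + c^2.
  reduce S modulo (f_1, f_2, f_3, g_4, g_5, g_6, g_7):
  remainder a^2 + c^2 + c ≠ 0; add g_8 = a^2 + c^2 + c to the basis.

S(f_2,g_5): lcm = abc^2. S = b^2c^2 + abc + ac^2 + a.
  reduce S modulo (f_1, f_2, f_3, g_4, g_5, g_6, g_7, g_8):
  remainder a + b ≠ 0; add g_9 = a + b to the basis.

The other S-polynomials (S(f_1,g_4), S(f_2,g_4), S(f_3,g_5), S(g_4,g_5), S(f_1,g_6), S(f_2,g_6), S(f_3,g_6), S(g_4,g_6), S(g_5,g_6), S(f_1,g_7), S(f_2,g_7), S(f_3,g_7), S(g_4,g_7), S(g_5,g_7), S(g_6,g_7), S(f_1,g_8), S(f_2,g_8), S(f_3,g_8), S(g_4,g_8), S(g_5,g_8), S(g_6,g_8), S(g_7,g_8), S(f_1,g_9), S(f_2,g_9), S(f_3,g_9), S(g_4,g_9), S(g_5,g_9), S(g_6,g_9), S(g_7,g_9), S(g_8,g_9)) all reduce to 0 modulo the current basis, so we have a Gröbner basis.
Inter-reduce: drop elements whose leading term is divisible by another's, tail-reduce, and make monic.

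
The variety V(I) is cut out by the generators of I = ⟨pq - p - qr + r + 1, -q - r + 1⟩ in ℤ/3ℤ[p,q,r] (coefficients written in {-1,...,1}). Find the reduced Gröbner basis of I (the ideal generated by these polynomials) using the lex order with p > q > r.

f_1 = pq - p - qr + r + 1, LT = pq.
f_2 = -q - r + 1, LT = q.

S(f_1,f_2): lcm = pq. S = -pr - qr + r + 1.
  leading term pr: no divisor's leading term divides it; move -pr to the remainder.
  leading term qr: subtract (r)·f_2 from -qr + r + 1 → r² + 1
  leading term r²: no divisor's leading term divides it; move r² to the remainder.
  leading term 1: no divisor's leading term divides it; move 1 to the remainder.
  remainder -pr + r² + 1 ≠ 0; add g_3 = -pr + r² + 1 to the basis.

S(f_1,g_3): lcm = pqr. S = -pr + q + r² + r.
  leading term pr: subtract (1)·g_3 from -pr + q + r² + r → q + r - 1
  leading term q: subtract (-1)·f_2 from q + r - 1 → 0
  remainder 0.

S(f_2,g_3): leading monomials are coprime, so the S-polynomial reduces to 0 (Buchberger's first criterion).
Every S-polynomial of the final basis reduces to 0, so we have a Gröbner basis.
Inter-reduce: drop elements whose leading term is divisible by another's, tail-reduce, and make monic.

G = {pr - r² - 1, q + r - 1}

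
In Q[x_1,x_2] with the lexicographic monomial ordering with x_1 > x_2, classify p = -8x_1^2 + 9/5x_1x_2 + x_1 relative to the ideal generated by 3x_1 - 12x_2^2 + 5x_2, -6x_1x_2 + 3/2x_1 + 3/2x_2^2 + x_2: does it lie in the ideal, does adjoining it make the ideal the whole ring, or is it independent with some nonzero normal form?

-8x_1^2 + 9/5x_1x_2 + x_1 is independent of I; its normal form modulo I is 7/4x_2^2 - 59/20x_2.

First compute the reduced Gröbner basis of I by Buchberger's algorithm.
f_1 = 3x_1 - 12x_2^2 + 5x_2, LT = x_1.
f_2 = -6x_1x_2 + 3/2x_1 + 3/2x_2^2 + x_2, LT = x_1x_2.

S(f_1,f_2): lcm = x_1x_2. S = 1/4x_1 - 4x_2^3 + 23/12x_2^2 + 1/6x_2.
  reduce S modulo (f_1, f_2):
  remainder -4x_2^3 + 35/12x_2^2 - 1/4x_2 ≠ 0; add h_3 = -4x_2^3 + 35/12x_2^2 - 1/4x_2 to the basis.

The other S-polynomials (S(f_1,h_3), S(f_2,h_3)) all reduce to 0 modulo the current basis, so we have a Gröbner basis.
Inter-reduce: drop elements whose leading term is divisible by another's, tail-reduce, and make monic.
Reduced Gröbner basis: {x_1 - 4x_2^2 + 5/3x_2, x_2^3 - 35/48x_2^2 + 1/16x_2}.
Label its elements g_1 = x_1 - 4x_2^2 + 5/3x_2, g_2 = x_2^3 - 35/48x_2^2 + 1/16x_2.

Reduce p = -8x_1^2 + 9/5x_1x_2 + x_1 modulo G:
  leading term x_1^2: subtract (-8x_1)·g_1 from -8x_1^2 + 9/5x_1x_2 + x_1 → -32x_1x_2^2 + 227/15x_1x_2 + x_1
  leading term x_1x_2^2: subtract (-32x_2^2)·g_1 from -32x_1x_2^2 + 227/15x_1x_2 + x_1 → 227/15x_1x_2 + x_1 - 128x_2^4 + 160/3x_2^3
  leading term x_1x_2: subtract (227/15x_2)·g_1 from 227/15x_1x_2 + x_1 - 128x_2^4 + 160/3x_2^3 → x_1 - 128x_2^4 + 1708/15x_2^3 - 227/9x_2^2
  leading term x_1: subtract (1)·g_1 from x_1 - 128x_2^4 + 1708/15x_2^3 - 227/9x_2^2 → -128x_2^4 + 1708/15x_2^3 - 191/9x_2^2 - 5/3x_2
  leading term x_2^4: subtract (-128x_2)·g_2 from -128x_2^4 + 1708/15x_2^3 - 191/9x_2^2 - 5/3x_2 → 308/15x_2^3 - 119/9x_2^2 - 5/3x_2
  leading term x_2^3: subtract (308/15)·g_2 from 308/15x_2^3 - 119/9x_2^2 - 5/3x_2 → 7/4x_2^2 - 59/20x_2
  leading term x_2^2: no divisor's leading term divides it; move 7/4x_2^2 to the remainder.
  leading term x_2: no divisor's leading term divides it; move -59/20x_2 to the remainder.
  normal form = 7/4x_2^2 - 59/20x_2.
The normal form is nonzero, so p ∉ I. Since p minus its normal form lies in I, I + (p) = I + (r) where r = 7/4x_2^2 - 59/20x_2; decide whether this ideal is the whole ring.
Run Buchberger on G together with r (pairs among the g_i already reduce to 0 since G is a Gröbner basis):
g_1 = x_1 - 4x_2^2 + 5/3x_2, LT = x_1.
g_2 = x_2^3 - 35/48x_2^2 + 1/16x_2, LT = x_2^3.
r = 7/4x_2^2 - 59/20x_2, LT = x_2^2.

S(g_2,r): lcm = x_2^3. S = 1607/1680x_2^2 + 1/16x_2.
  reduce S modulo (g_1, g_2, r):
  remainder 12311/7350x_2 ≠ 0; add m_4 = 12311/7350x_2 to the basis.

The other S-polynomials (S(g_1,g_2), S(g_1,r), S(g_1,m_4), S(g_2,m_4), S(r,m_4)) all reduce to 0 modulo the current basis, so we have a Gröbner basis.
Inter-reduce: drop elements whose leading term is divisible by another's, tail-reduce, and make monic.
Reduced Gröbner basis: {x_1, x_2}.
The reduced Gröbner basis of I + (p) is {x_1, x_2} ≠ {1}, a proper ideal, so the enlarged system stays consistent: p is independent of I, with normal form 7/4x_2^2 - 59/20x_2.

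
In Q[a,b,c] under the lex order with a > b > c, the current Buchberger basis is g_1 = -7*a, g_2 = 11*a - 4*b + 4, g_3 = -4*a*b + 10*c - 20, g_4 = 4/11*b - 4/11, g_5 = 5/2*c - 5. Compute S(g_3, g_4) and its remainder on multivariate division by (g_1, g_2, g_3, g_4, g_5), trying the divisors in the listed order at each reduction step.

lcm(LM(g_3), LM(g_4)) = a*b.
S = (lcm/LT(g_3))·g_3 − (lcm/LT(g_4))·g_4 = a - 5/2*c + 5.
Reduce S modulo (g_1, g_2, g_3, g_4, g_5) in that order:
  leading term a: subtract (-1/7)·g_1 from a - 5/2*c + 5 → -5/2*c + 5
  leading term c: subtract (-1)·g_5 from -5/2*c + 5 → 0
The remainder is 0, so this S-polynomial contributes no new basis element.

S(g_3, g_4) = a - 5/2*c + 5; remainder on division = 0.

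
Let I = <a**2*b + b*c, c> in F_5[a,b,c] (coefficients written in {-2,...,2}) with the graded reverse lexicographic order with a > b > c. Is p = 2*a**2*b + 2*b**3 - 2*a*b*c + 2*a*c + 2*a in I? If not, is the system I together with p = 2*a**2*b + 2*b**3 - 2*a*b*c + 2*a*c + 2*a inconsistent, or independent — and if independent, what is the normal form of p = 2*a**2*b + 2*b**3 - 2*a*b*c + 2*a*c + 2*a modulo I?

First compute the reduced Gröbner basis of I by Buchberger's algorithm.
f_1 = a**2*b + b*c, LT = a**2*b.
f_2 = c, LT = c.

The S-polynomials (S(f_1,f_2)) all reduce to 0 modulo the current basis, so we have a Gröbner basis.
Inter-reduce: drop elements whose leading term is divisible by another's, tail-reduce, and make monic.
Reduced Gröbner basis: {a**2*b, c}.
Label its elements g_1 = a**2*b, g_2 = c.

Reduce p = 2*a**2*b + 2*b**3 - 2*a*b*c + 2*a*c + 2*a modulo G:
  leading term a**2*b: subtract (2)·g_1 from 2*a**2*b + 2*b**3 - 2*a*b*c + 2*a*c + 2*a → 2*b**3 - 2*a*b*c + 2*a*c + 2*a
  leading term b**3: no divisor's leading term divides it; move 2*b**3 to the remainder.
  leading term a*b*c: subtract (-2*a*b)·g_2 from -2*a*b*c + 2*a*c + 2*a → 2*a*c + 2*a
  leading term a*c: subtract (2*a)·g_2 from 2*a*c + 2*a → 2*a
  leading term a: no divisor's leading term divides it; move 2*a to the remainder.
  normal form = 2*b**3 + 2*a.
The normal form is nonzero, so p ∉ I. Since p minus its normal form lies in I, I + (p) = I + (r) where r = 2*b**3 + 2*a; decide whether this ideal is the whole ring.
Run Buchberger on G together with r (pairs among the g_i already reduce to 0 since G is a Gröbner basis):
g_1 = a**2*b, LT = a**2*b.
g_2 = c, LT = c.
r = 2*b**3 + 2*a, LT = b**3.

S(g_1,r): lcm = a**2*b**3. S = -a**3.
  reduce S modulo (g_1, g_2, r):
  remainder -a**3 ≠ 0; add m_4 = -a**3 to the basis.

The other S-polynomials (S(g_1,g_2), S(g_2,r), S(g_1,m_4), S(g_2,m_4), S(r,m_4)) all reduce to 0 modulo the current basis, so we have a Gröbner basis.
Inter-reduce: drop elements whose leading term is divisible by another's, tail-reduce, and make monic.
Reduced Gröbner basis: {a**3, a**2*b, b**3 + a, c}.
The reduced Gröbner basis of I + (p) is {a**3, a**2*b, b**3 + a, c} ≠ {1}, a proper ideal, so the enlarged system stays consistent: p is independent of I, with normal form 2*b**3 + 2*a.

Ideal membership is decidable via reduction modulo a Gröbner basis.

2*a**2*b + 2*b**3 - 2*a*b*c + 2*a*c + 2*a is independent of I; its normal form modulo I is 2*b**3 + 2*a.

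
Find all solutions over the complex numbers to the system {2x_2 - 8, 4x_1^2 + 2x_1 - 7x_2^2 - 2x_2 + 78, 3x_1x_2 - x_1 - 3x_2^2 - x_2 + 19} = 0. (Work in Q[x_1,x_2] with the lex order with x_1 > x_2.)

Compute a lex Gröbner basis by Buchberger's algorithm.
f_1 = 2x_2 - 8, LT = x_2.
f_2 = 4x_1^2 + 2x_1 - 7x_2^2 - 2x_2 + 78, LT = x_1^2.
f_3 = 3x_1x_2 - x_1 - 3x_2^2 - x_2 + 19, LT = x_1x_2.

S(f_1,f_3): lcm = x_1x_2. S = -11/3x_1 + x_2^2 + 1/3x_2 - 19/3.
  leading term x_1: no divisor's leading term divides it; move -11/3x_1 to the remainder.
  leading term x_2^2: subtract (1/2x_2)·f_1 from x_2^2 + 1/3x_2 - 19/3 → 13/3x_2 - 19/3
  leading term x_2: subtract (13/6)·f_1 from 13/3x_2 - 19/3 → 11
  leading term 1: no divisor's leading term divides it; move 11 to the remainder.
  remainder -11/3x_1 + 11 ≠ 0; add h_4 = -11/3x_1 + 11 to the basis.

The other S-polynomials (S(f_1,f_2), S(f_2,f_3), S(f_1,h_4), S(f_2,h_4), S(f_3,h_4)) all reduce to 0 modulo the current basis, so we have a Gröbner basis.
Inter-reduce: drop elements whose leading term is divisible by another's, tail-reduce, and make monic.
Reduced Gröbner basis: {x_1 - 3, x_2 - 4}.

A lex Gröbner basis eliminates variables successively. Here x_2 - 4 depends only on x_2, with roots {4}; lifting each root through the earlier basis elements recovers the full solutions.
  x_2 = 4: the earlier basis element becomes x_1 - 3 = 0, giving x_1 = 3 — point (3, 4).

{(3, 4)}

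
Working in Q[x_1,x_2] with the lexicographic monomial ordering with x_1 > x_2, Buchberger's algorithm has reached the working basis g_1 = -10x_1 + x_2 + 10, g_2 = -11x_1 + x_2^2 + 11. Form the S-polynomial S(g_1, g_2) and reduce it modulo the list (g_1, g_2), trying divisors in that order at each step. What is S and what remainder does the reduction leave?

S(g_1, g_2) = 1/11x_2^2 - 1/10x_2; remainder on division = 1/11x_2^2 - 1/10x_2.

lcm(LM(g_1), LM(g_2)) = x_1.
S = (lcm/LT(g_1))·g_1 − (lcm/LT(g_2))·g_2 = 1/11x_2^2 - 1/10x_2.
Reduce S modulo (g_1, g_2) in that order:
  leading term x_2^2: no divisor's leading term divides it; move 1/11x_2^2 to the remainder.
  leading term x_2: no divisor's leading term divides it; move -1/10x_2 to the remainder.
The remainder 1/11x_2^2 - 1/10x_2 is nonzero, so it would be added as the next basis element.
An S-polynomial is built so that the two leading terms cancel; whether anything survives reduction is exactly the Gröbner-basis criterion.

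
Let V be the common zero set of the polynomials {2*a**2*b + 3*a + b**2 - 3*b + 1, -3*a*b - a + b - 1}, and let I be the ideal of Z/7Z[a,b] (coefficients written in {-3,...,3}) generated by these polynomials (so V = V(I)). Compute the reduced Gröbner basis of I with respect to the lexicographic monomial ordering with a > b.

G = {a - b**3 - 3*b**2 - b - 3, b**4 + b**3 + 2*b**2 + 3*b - 1}

f_1 = 2*a**2*b + 3*a + b**2 - 3*b + 1, LT = a**2*b.
f_2 = -3*a*b - a + b - 1, LT = a*b.

S(f_1,f_2): lcm = a**2*b. S = 2*a**2 - 2*a*b - 3*b**2 + 2*b - 3.
  leading term a**2: no divisor's leading term divides it; move 2*a**2 to the remainder.
  leading term a*b: subtract (3)·f_2 from -2*a*b - 3*b**2 + 2*b - 3 → 3*a - 3*b**2 - b
  leading term a: no divisor's leading term divides it; move 3*a to the remainder.
  leading term b**2: no divisor's leading term divides it; move -3*b**2 to the remainder.
  leading term b: no divisor's leading term divides it; move -b to the remainder.
  remainder 2*a**2 + 3*a - 3*b**2 - b ≠ 0; add g_3 = 2*a**2 + 3*a - 3*b**2 - b to the basis.

S(f_1,g_3): lcm = a**2*b. S = 2*a*b - 2*a - 2*b**3 + b**2 + 2*b - 3.
  leading term a*b: subtract (-3)·f_2 from 2*a*b - 2*a - 2*b**3 + b**2 + 2*b - 3 → 2*a - 2*b**3 + b**2 - 2*b + 1
  leading term a: no divisor's leading term divides it; move 2*a to the remainder.
  leading term b**3: no divisor's leading term divides it; move -2*b**3 to the remainder.
  leading term b**2: no divisor's leading term divides it; move b**2 to the remainder.
  leading term b: no divisor's leading term divides it; move -2*b to the remainder.
  leading term 1: no divisor's leading term divides it; move 1 to the remainder.
  remainder 2*a - 2*b**3 + b**2 - 2*b + 1 ≠ 0; add g_4 = 2*a - 2*b**3 + b**2 - 2*b + 1 to the basis.

S(f_1,g_4): lcm = a**2*b. S = a*b**4 + 3*a*b**3 + a*b**2 + 3*a*b - 2*a - 3*b**2 + 2*b - 3.
  leading term a*b**4: subtract (2*b**3)·f_2 from a*b**4 + 3*a*b**3 + a*b**2 + 3*a*b - 2*a - 3*b**2 + 2*b - 3 → -2*a*b**3 + a*b**2 + 3*a*b - 2*a - 2*b**4 + 2*b**3 - 3*b**2 + 2*b - 3
  leading term a*b**3: subtract (3*b**2)·f_2 from -2*a*b**3 + a*b**2 + 3*a*b - 2*a - 2*b**4 + 2*b**3 - 3*b**2 + 2*b - 3 → -3*a*b**2 + 3*a*b - 2*a - 2*b**4 - b**3 + 2*b - 3
  leading term a*b**2: subtract (b)·f_2 from -3*a*b**2 + 3*a*b - 2*a - 2*b**4 - b**3 + 2*b - 3 → -3*a*b - 2*a - 2*b**4 - b**3 - b**2 + 3*b - 3
  leading term a*b: subtract (1)·f_2 from -3*a*b - 2*a - 2*b**4 - b**3 - b**2 + 3*b - 3 → -a - 2*b**4 - b**3 - b**2 + 2*b - 2
  leading term a: subtract (3)·g_4 from -a - 2*b**4 - b**3 - b**2 + 2*b - 2 → -2*b**4 - 2*b**3 + 3*b**2 + b + 2
  leading term b**4: no divisor's leading term divides it; move -2*b**4 to the remainder.
  leading term b**3: no divisor's leading term divides it; move -2*b**3 to the remainder.
  leading term b**2: no divisor's leading term divides it; move 3*b**2 to the remainder.
  leading term b: no divisor's leading term divides it; move b to the remainder.
  leading term 1: no divisor's leading term divides it; move 2 to the remainder.
  remainder -2*b**4 - 2*b**3 + 3*b**2 + b + 2 ≠ 0; add g_5 = -2*b**4 - 2*b**3 + 3*b**2 + b + 2 to the basis.

The other S-polynomials (S(f_2,g_3), S(f_2,g_4), S(g_3,g_4), S(f_1,g_5), S(f_2,g_5), S(g_3,g_5), S(g_4,g_5)) all reduce to 0 modulo the current basis, so we have a Gröbner basis.
Inter-reduce: drop elements whose leading term is divisible by another's, tail-reduce, and make monic.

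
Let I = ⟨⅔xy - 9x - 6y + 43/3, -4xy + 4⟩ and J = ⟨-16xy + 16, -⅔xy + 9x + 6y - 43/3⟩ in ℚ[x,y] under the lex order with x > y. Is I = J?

Equality of ideals is decidable: compute both reduced Gröbner bases (unique for the ordering) and check whether they agree.
Buchberger on the first generating set:
f_1 = ⅔xy - 9x - 6y + 43/3, LT = xy.
f_2 = -4xy + 4, LT = xy.

S(f_1,f_2): lcm = xy. S = -27/2x - 9y + 45/2.
  reduce S modulo (f_1, f_2):
  remainder -27/2x - 9y + 45/2 ≠ 0; add g_3 = -27/2x - 9y + 45/2 to the basis.

S(f_1,g_3): lcm = xy. S = -27/2x - ⅔y² - 22/3y + 43/2.
  reduce S modulo (f_1, f_2, g_3):
  remainder -⅔y² + 5/3y - 1 ≠ 0; add g_4 = -⅔y² + 5/3y - 1 to the basis.

The other S-polynomials (S(f_2,g_3), S(f_1,g_4), S(f_2,g_4), S(g_3,g_4)) all reduce to 0 modulo the current basis, so we have a Gröbner basis.
Inter-reduce: drop elements whose leading term is divisible by another's, tail-reduce, and make monic.
Reduced Gröbner basis: {x + ⅔y - 5/3, y² - 5/2y + 3/2}.

Buchberger on the second generating set:
h_1 = -16xy + 16, LT = xy.
h_2 = -⅔xy + 9x + 6y - 43/3, LT = xy.

S(h_1,h_2): lcm = xy. S = 27/2x + 9y - 45/2.
  reduce S modulo (h_1, h_2):
  remainder 27/2x + 9y - 45/2 ≠ 0; add k_3 = 27/2x + 9y - 45/2 to the basis.

S(h_1,k_3): lcm = xy. S = -⅔y² + 5/3y - 1.
  reduce S modulo (h_1, h_2, k_3):
  remainder -⅔y² + 5/3y - 1 ≠ 0; add k_4 = -⅔y² + 5/3y - 1 to the basis.

The other S-polynomials (S(h_2,k_3), S(h_1,k_4), S(h_2,k_4), S(k_3,k_4)) all reduce to 0 modulo the current basis, so we have a Gröbner basis.
Inter-reduce: drop elements whose leading term is divisible by another's, tail-reduce, and make monic.
Reduced Gröbner basis: {x + ⅔y - 5/3, y² - 5/2y + 3/2}.

These coincide, so the ideals are equal.

Yes, the ideals are equal.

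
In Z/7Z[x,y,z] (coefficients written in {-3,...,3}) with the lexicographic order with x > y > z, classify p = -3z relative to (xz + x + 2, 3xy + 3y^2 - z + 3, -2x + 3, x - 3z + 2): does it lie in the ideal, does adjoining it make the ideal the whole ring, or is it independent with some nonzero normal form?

-3z lies in I (it reduces to 0).

First compute the reduced Gröbner basis of I by Buchberger's algorithm.
f_1 = xz + x + 2, LT = xz.
f_2 = 3xy + 3y^2 - z + 3, LT = xy.
f_3 = -2x + 3, LT = x.
f_4 = x - 3z + 2, LT = x.

S(f_1,f_2): lcm = xyz. S = xy - y^2z + 2y - 2z^2 - z.
  leading term xy: subtract (-2)·f_2 from xy - y^2z + 2y - 2z^2 - z → -y^2z - y^2 + 2y - 2z^2 - 3z - 1
  leading term y^2z: no divisor's leading term divides it; move -y^2z to the remainder.
  leading term y^2: no divisor's leading term divides it; move -y^2 to the remainder.
  leading term y: no divisor's leading term divides it; move 2y to the remainder.
  leading term z^2: no divisor's leading term divides it; move -2z^2 to the remainder.
  leading term z: no divisor's leading term divides it; move -3z to the remainder.
  leading term 1: no divisor's leading term divides it; move -1 to the remainder.
  remainder -y^2z - y^2 + 2y - 2z^2 - 3z - 1 ≠ 0; add h_5 = -y^2z - y^2 + 2y - 2z^2 - 3z - 1 to the basis.

S(f_1,f_3): lcm = xz. S = x - 2z + 2.
  leading term x: subtract (3)·f_3 from x - 2z + 2 → -2z
  leading term z: no divisor's leading term divides it; move -2z to the remainder.
  remainder -2z ≠ 0; add h_6 = -2z to the basis.

S(f_2,f_3): lcm = xy. S = y^2 - 2y + 2z + 1.
  leading term y^2: no divisor's leading term divides it; move y^2 to the remainder.
  leading term y: no divisor's leading term divides it; move -2y to the remainder.
  leading term z: subtract (-1)·h_6 from 2z + 1 → 1
  leading term 1: no divisor's leading term divides it; move 1 to the remainder.
  remainder y^2 - 2y + 1 ≠ 0; add h_7 = y^2 - 2y + 1 to the basis.

The other S-polynomials (S(f_1,f_4), S(f_2,f_4), S(f_3,f_4), S(f_1,h_5), S(f_2,h_5), S(f_3,h_5), S(f_4,h_5), S(f_1,h_6), S(f_2,h_6), S(f_3,h_6), S(f_4,h_6), S(h_5,h_6), S(f_1,h_7), S(f_2,h_7), S(f_3,h_7), S(f_4,h_7), S(h_5,h_7), S(h_6,h_7)) all reduce to 0 modulo the current basis, so we have a Gröbner basis.
Inter-reduce: drop elements whose leading term is divisible by another's, tail-reduce, and make monic.
Reduced Gröbner basis: {x + 2, y^2 - 2y + 1, z}.
Label its elements g_1 = x + 2, g_2 = y^2 - 2y + 1, g_3 = z.

Reduce p = -3z modulo G:
  leading term z: subtract (-3)·g_3 from -3z → 0
  normal form = 0.
Since the normal form is 0, p ∈ I.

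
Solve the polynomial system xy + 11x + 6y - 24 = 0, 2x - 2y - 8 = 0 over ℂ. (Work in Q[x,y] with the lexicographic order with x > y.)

Compute a lex Gröbner basis by Buchberger's algorithm.
f_1 = xy + 11x + 6y - 24, LT = xy.
f_2 = 2x - 2y - 8, LT = x.

S(f_1,f_2): lcm = xy. S = 11x + y^2 + 10y - 24.
  leading term x: subtract (11/2)·f_2 from 11x + y^2 + 10y - 24 → y^2 + 21y + 20
  leading term y^2: no divisor's leading term divides it; move y^2 to the remainder.
  leading term y: no divisor's leading term divides it; move 21y to the remainder.
  leading term 1: no divisor's leading term divides it; move 20 to the remainder.
  remainder y^2 + 21y + 20 ≠ 0; add h_3 = y^2 + 21y + 20 to the basis.

The other S-polynomials (S(f_1,h_3), S(f_2,h_3)) all reduce to 0 modulo the current basis, so we have a Gröbner basis.
Inter-reduce: drop elements whose leading term is divisible by another's, tail-reduce, and make monic.
Reduced Gröbner basis: {x - y - 4, y^2 + 21y + 20}.

The lex basis is triangular: the last element involves only y. Solving y^2 + 21y + 20 = 0 gives y ∈ {-20, -1}; substituting each value into the earlier elements determines the remaining variables.
  y = -20: the earlier basis element becomes x + 16 = 0, giving x = -16 — point (-16, -20).
  y = -1: the earlier basis element becomes x - 3 = 0, giving x = 3 — point (3, -1).
Check: every point annihilates each of the original generators.

{(-16, -20), (3, -1)}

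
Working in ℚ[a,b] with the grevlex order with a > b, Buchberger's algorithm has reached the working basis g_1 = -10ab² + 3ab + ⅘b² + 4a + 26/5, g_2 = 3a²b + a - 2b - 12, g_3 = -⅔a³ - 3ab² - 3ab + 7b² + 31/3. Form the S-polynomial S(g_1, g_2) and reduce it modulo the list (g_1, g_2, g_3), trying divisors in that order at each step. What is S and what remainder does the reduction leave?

S(g_1, g_2) = -3/10a²b - 2/25ab² - ⅖a² - ⅓ab + ⅔b² - 13/25a + 4b; remainder on division = -⅖a² - 134/375ab + 1238/1875b² - 113/250a + 19/5b - 776/625.

lcm(LM(g_1), LM(g_2)) = a²b².
S = (lcm/LT(g_1))·g_1 − (lcm/LT(g_2))·g_2 = -3/10a²b - 2/25ab² - ⅖a² - ⅓ab + ⅔b² - 13/25a + 4b.
Reduce S modulo (g_1, g_2, g_3) in that order:
  leading term a²b: subtract (-1/10)·g_2 from -3/10a²b - 2/25ab² - ⅖a² - ⅓ab + ⅔b² - 13/25a + 4b → -2/25ab² - ⅖a² - ⅓ab + ⅔b² - 21/50a + 19/5b - 6/5
  leading term ab²: subtract (1/125)·g_1 from -2/25ab² - ⅖a² - ⅓ab + ⅔b² - 21/50a + 19/5b - 6/5 → -⅖a² - 134/375ab + 1238/1875b² - 113/250a + 19/5b - 776/625
  leading term a²: no divisor's leading term divides it; move -⅖a² to the remainder.
  leading term ab: no divisor's leading term divides it; move -134/375ab to the remainder.
  leading term b²: no divisor's leading term divides it; move 1238/1875b² to the remainder.
  leading term a: no divisor's leading term divides it; move -113/250a to the remainder.
  leading term b: no divisor's leading term divides it; move 19/5b to the remainder.
  leading term 1: no divisor's leading term divides it; move -776/625 to the remainder.
The remainder -⅖a² - 134/375ab + 1238/1875b² - 113/250a + 19/5b - 776/625 is nonzero, so it would be added as the next basis element.
This is the inner loop of Buchberger's algorithm — each nonzero remainder becomes a new basis element.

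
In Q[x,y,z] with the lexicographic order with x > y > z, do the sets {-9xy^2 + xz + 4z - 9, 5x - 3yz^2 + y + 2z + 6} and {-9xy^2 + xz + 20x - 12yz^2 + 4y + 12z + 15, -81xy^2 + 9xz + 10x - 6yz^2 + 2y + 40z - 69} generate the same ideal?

Yes, the ideals are equal.

Equality of ideals is decidable: compute both reduced Gröbner bases (unique for the ordering) and check whether they agree.
Buchberger on the first generating set:
f_1 = -9xy^2 + xz + 4z - 9, LT = xy^2.
f_2 = 5x - 3yz^2 + y + 2z + 6, LT = x.

S(f_1,f_2): lcm = xy^2. S = -1/9xz + 3/5y^3z^2 - 1/5y^3 - 2/5y^2z - 6/5y^2 - 4/9z + 1.
  leading term xz: subtract (-1/45z)·f_2 from -1/9xz + 3/5y^3z^2 - 1/5y^3 - 2/5y^2z - 6/5y^2 - 4/9z + 1 → 3/5y^3z^2 - 1/5y^3 - 2/5y^2z - 6/5y^2 - 1/15yz^3 + 1/45yz + 2/45z^2 - 14/45z + 1
  leading term y^3z^2: no divisor's leading term divides it; move 3/5y^3z^2 to the remainder.
  leading term y^3: no divisor's leading term divides it; move -1/5y^3 to the remainder.
  leading term y^2z: no divisor's leading term divides it; move -2/5y^2z to the remainder.
  leading term y^2: no divisor's leading term divides it; move -6/5y^2 to the remainder.
  leading term yz^3: no divisor's leading term divides it; move -1/15yz^3 to the remainder.
  leading term yz: no divisor's leading term divides it; move 1/45yz to the remainder.
  leading term z^2: no divisor's leading term divides it; move 2/45z^2 to the remainder.
  leading term z: no divisor's leading term divides it; move -14/45z to the remainder.
  leading term 1: no divisor's leading term divides it; move 1 to the remainder.
  remainder 3/5y^3z^2 - 1/5y^3 - 2/5y^2z - 6/5y^2 - 1/15yz^3 + 1/45yz + 2/45z^2 - 14/45z + 1 ≠ 0; add g_3 = 3/5y^3z^2 - 1/5y^3 - 2/5y^2z - 6/5y^2 - 1/15yz^3 + 1/45yz + 2/45z^2 - 14/45z + 1 to the basis.

The other S-polynomials (S(f_1,g_3), S(f_2,g_3)) all reduce to 0 modulo the current basis, so we have a Gröbner basis.
Inter-reduce: drop elements whose leading term is divisible by another's, tail-reduce, and make monic.
Reduced Gröbner basis: {x - 3/5yz^2 + 1/5y + 2/5z + 6/5, y^3z^2 - 1/3y^3 - 2/3y^2z - 2y^2 - 1/9yz^3 + 1/27yz + 2/27z^2 - 14/27z + 5/3}.

Buchberger on the second generating set:
h_1 = -9xy^2 + xz + 20x - 12yz^2 + 4y + 12z + 15, LT = xy^2.
h_2 = -81xy^2 + 9xz + 10x - 6yz^2 + 2y + 40z - 69, LT = xy^2.

S(h_1,h_2): lcm = xy^2. S = -170/81x + 34/27yz^2 - 34/81y - 68/81z - 68/27.
  leading term x: no divisor's leading term divides it; move -170/81x to the remainder.
  leading term yz^2: no divisor's leading term divides it; move 34/27yz^2 to the remainder.
  leading term y: no divisor's leading term divides it; move -34/81y to the remainder.
  leading term z: no divisor's leading term divides it; move -68/81z to the remainder.
  leading term 1: no divisor's leading term divides it; move -68/27 to the remainder.
  remainder -170/81x + 34/27yz^2 - 34/81y - 68/81z - 68/27 ≠ 0; add k_3 = -170/81x + 34/27yz^2 - 34/81y - 68/81z - 68/27 to the basis.

S(h_1,k_3): lcm = xy^2. S = -1/9xz - 20/9x + 3/5y^3z^2 - 1/5y^3 - 2/5y^2z - 6/5y^2 + 4/3yz^2 - 4/9y - 4/3z - 5/3.
  leading term xz: subtract (9/170z)·k_3 from -1/9xz - 20/9x + 3/5y^3z^2 - 1/5y^3 - 2/5y^2z - 6/5y^2 + 4/3yz^2 - 4/9y - 4/3z - 5/3 → -20/9x + 3/5y^3z^2 - 1/5y^3 - 2/5y^2z - 6/5y^2 - 1/15yz^3 + 4/3yz^2 + 1/45yz - 4/9y + 2/45z^2 - 6/5z - 5/3
  leading term x: subtract (18/17)·k_3 from -20/9x + 3/5y^3z^2 - 1/5y^3 - 2/5y^2z - 6/5y^2 - 1/15yz^3 + 4/3yz^2 + 1/45yz - 4/9y + 2/45z^2 - 6/5z - 5/3 → 3/5y^3z^2 - 1/5y^3 - 2/5y^2z - 6/5y^2 - 1/15yz^3 + 1/45yz + 2/45z^2 - 14/45z + 1
  leading term y^3z^2: no divisor's leading term divides it; move 3/5y^3z^2 to the remainder.
  leading term y^3: no divisor's leading term divides it; move -1/5y^3 to the remainder.
  leading term y^2z: no divisor's leading term divides it; move -2/5y^2z to the remainder.
  leading term y^2: no divisor's leading term divides it; move -6/5y^2 to the remainder.
  leading term yz^3: no divisor's leading term divides it; move -1/15yz^3 to the remainder.
  leading term yz: no divisor's leading term divides it; move 1/45yz to the remainder.
  leading term z^2: no divisor's leading term divides it; move 2/45z^2 to the remainder.
  leading term z: no divisor's leading term divides it; move -14/45z to the remainder.
  leading term 1: no divisor's leading term divides it; move 1 to the remainder.
  remainder 3/5y^3z^2 - 1/5y^3 - 2/5y^2z - 6/5y^2 - 1/15yz^3 + 1/45yz + 2/45z^2 - 14/45z + 1 ≠ 0; add k_4 = 3/5y^3z^2 - 1/5y^3 - 2/5y^2z - 6/5y^2 - 1/15yz^3 + 1/45yz + 2/45z^2 - 14/45z + 1 to the basis.

The other S-polynomials (S(h_2,k_3), S(h_1,k_4), S(h_2,k_4), S(k_3,k_4)) all reduce to 0 modulo the current basis, so we have a Gröbner basis.
Inter-reduce: drop elements whose leading term is divisible by another's, tail-reduce, and make monic.
Reduced Gröbner basis: {x - 3/5yz^2 + 1/5y + 2/5z + 6/5, y^3z^2 - 1/3y^3 - 2/3y^2z - 2y^2 - 1/9yz^3 + 1/27yz + 2/27z^2 - 14/27z + 5/3}.

These coincide, so the ideals are equal.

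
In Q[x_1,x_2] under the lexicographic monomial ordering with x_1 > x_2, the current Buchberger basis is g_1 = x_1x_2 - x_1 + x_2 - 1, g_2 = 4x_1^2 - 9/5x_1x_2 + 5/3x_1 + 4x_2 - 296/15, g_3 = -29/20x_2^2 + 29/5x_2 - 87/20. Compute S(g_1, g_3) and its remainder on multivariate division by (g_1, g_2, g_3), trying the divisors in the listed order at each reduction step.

S(g_1, g_3) = 3x_1x_2 - 3x_1 + x_2^2 - x_2; remainder on division = 0.

lcm(LM(g_1), LM(g_3)) = x_1x_2^2.
S = (lcm/LT(g_1))·g_1 − (lcm/LT(g_3))·g_3 = 3x_1x_2 - 3x_1 + x_2^2 - x_2.
Reduce S modulo (g_1, g_2, g_3) in that order:
  leading term x_1x_2: subtract (3)·g_1 from 3x_1x_2 - 3x_1 + x_2^2 - x_2 → x_2^2 - 4x_2 + 3
  leading term x_2^2: subtract (-20/29)·g_3 from x_2^2 - 4x_2 + 3 → 0
The remainder is 0, so this S-polynomial contributes no new basis element.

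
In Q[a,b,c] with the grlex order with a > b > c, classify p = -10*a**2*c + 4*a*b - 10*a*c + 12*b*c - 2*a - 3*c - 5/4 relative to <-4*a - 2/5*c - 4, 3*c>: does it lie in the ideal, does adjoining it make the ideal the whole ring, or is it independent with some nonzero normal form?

-10*a**2*c + 4*a*b - 10*a*c + 12*b*c - 2*a - 3*c - 5/4 is independent of I; its normal form modulo I is -4*b + 3/4.

First compute the reduced Gröbner basis of I by Buchberger's algorithm.
f_1 = -4*a - 2/5*c - 4, LT = a.
f_2 = 3*c, LT = c.

The S-polynomials (S(f_1,f_2)) all reduce to 0 modulo the current basis, so we have a Gröbner basis.
Inter-reduce: drop elements whose leading term is divisible by another's, tail-reduce, and make monic.
Reduced Gröbner basis: {a + 1, c}.
Label its elements g_1 = a + 1, g_2 = c.

Reduce p = -10*a**2*c + 4*a*b - 10*a*c + 12*b*c - 2*a - 3*c - 5/4 modulo G:
  leading term a**2*c: subtract (-10*a*c)·g_1 from -10*a**2*c + 4*a*b - 10*a*c + 12*b*c - 2*a - 3*c - 5/4 → 4*a*b + 12*b*c - 2*a - 3*c - 5/4
  leading term a*b: subtract (4*b)·g_1 from 4*a*b + 12*b*c - 2*a - 3*c - 5/4 → 12*b*c - 2*a - 4*b - 3*c - 5/4
  leading term b*c: subtract (12*b)·g_2 from 12*b*c - 2*a - 4*b - 3*c - 5/4 → -2*a - 4*b - 3*c - 5/4
  leading term a: subtract (-2)·g_1 from -2*a - 4*b - 3*c - 5/4 → -4*b - 3*c + 3/4
  leading term b: no divisor's leading term divides it; move -4*b to the remainder.
  leading term c: subtract (-3)·g_2 from -3*c + 3/4 → 3/4
  leading term 1: no divisor's leading term divides it; move 3/4 to the remainder.
  normal form = -4*b + 3/4.
The normal form is nonzero, so p ∉ I. Since p minus its normal form lies in I, I + (p) = I + (r) where r = -4*b + 3/4; decide whether this ideal is the whole ring.
Run Buchberger on G together with r (pairs among the g_i already reduce to 0 since G is a Gröbner basis):
g_1 = a + 1, LT = a.
g_2 = c, LT = c.
r = -4*b + 3/4, LT = b.

The S-polynomials (S(g_1,g_2), S(g_1,r), S(g_2,r)) all reduce to 0 modulo the current basis, so we have a Gröbner basis.
Inter-reduce: drop elements whose leading term is divisible by another's, tail-reduce, and make monic.
Reduced Gröbner basis: {a + 1, b - 3/16, c}.
The reduced Gröbner basis of I + (p) is {a + 1, b - 3/16, c} ≠ {1}, a proper ideal, so the enlarged system stays consistent: p is independent of I, with normal form -4*b + 3/4.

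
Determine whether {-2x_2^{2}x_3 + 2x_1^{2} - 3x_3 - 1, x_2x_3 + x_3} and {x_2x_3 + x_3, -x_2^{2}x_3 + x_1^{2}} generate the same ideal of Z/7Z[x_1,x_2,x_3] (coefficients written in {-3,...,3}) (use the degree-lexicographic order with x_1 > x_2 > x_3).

No, the ideals differ.

For a fixed monomial order, each ideal has a unique reduced Gröbner basis; comparing bases decides equality.
Buchberger on the first generating set:
f_1 = -2x_2^{2}x_3 + 2x_1^{2} - 3x_3 - 1, LT = x_2^{2}x_3.
f_2 = x_2x_3 + x_3, LT = x_2x_3.

S(f_1,f_2): lcm = x_2^{2}x_3. S = -x_1^{2} - x_2x_3 - 2x_3 - 3.
  leading term x_1^{2}: no divisor's leading term divides it; move -x_1^{2} to the remainder.
  leading term x_2x_3: subtract (-1)·f_2 from -x_2x_3 - 2x_3 - 3 → -x_3 - 3
  leading term x_3: no divisor's leading term divides it; move -x_3 to the remainder.
  leading term 1: no divisor's leading term divides it; move -3 to the remainder.
  remainder -x_1^{2} - x_3 - 3 ≠ 0; add g_3 = -x_1^{2} - x_3 - 3 to the basis.

The other S-polynomials (S(f_1,g_3), S(f_2,g_3)) all reduce to 0 modulo the current basis, so we have a Gröbner basis.
Inter-reduce: drop elements whose leading term is divisible by another's, tail-reduce, and make monic.
Reduced Gröbner basis: {x_1^{2} + x_3 + 3, x_2x_3 + x_3}.

Buchberger on the second generating set:
h_1 = x_2x_3 + x_3, LT = x_2x_3.
h_2 = -x_2^{2}x_3 + x_1^{2}, LT = x_2^{2}x_3.

S(h_1,h_2): lcm = x_2^{2}x_3. S = x_1^{2} + x_2x_3.
  leading term x_1^{2}: no divisor's leading term divides it; move x_1^{2} to the remainder.
  leading term x_2x_3: subtract (1)·h_1 from x_2x_3 → -x_3
  leading term x_3: no divisor's leading term divides it; move -x_3 to the remainder.
  remainder x_1^{2} - x_3 ≠ 0; add k_3 = x_1^{2} - x_3 to the basis.

The other S-polynomials (S(h_1,k_3), S(h_2,k_3)) all reduce to 0 modulo the current basis, so we have a Gröbner basis.
Inter-reduce: drop elements whose leading term is divisible by another's, tail-reduce, and make monic.
Reduced Gröbner basis: {x_1^{2} - x_3, x_2x_3 + x_3}.

These differ, so the ideals are not equal.
The same test decides containment: I ⊆ J iff every generator of I reduces to 0 modulo a Gröbner basis of J.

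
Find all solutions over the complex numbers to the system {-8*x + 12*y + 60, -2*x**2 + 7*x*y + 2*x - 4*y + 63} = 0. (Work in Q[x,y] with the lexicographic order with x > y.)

Compute a lex Gröbner basis by Buchberger's algorithm.
f_1 = -8*x + 12*y + 60, LT = x.
f_2 = -2*x**2 + 7*x*y + 2*x - 4*y + 63, LT = x**2.

S(f_1,f_2): lcm = x**2. S = 2*x*y - 13/2*x - 2*y + 63/2.
  leading term x*y: subtract (-1/4*y)·f_1 from 2*x*y - 13/2*x - 2*y + 63/2 → -13/2*x + 3*y**2 + 13*y + 63/2
  leading term x: subtract (13/16)·f_1 from -13/2*x + 3*y**2 + 13*y + 63/2 → 3*y**2 + 13/4*y - 69/4
  leading term y**2: no divisor's leading term divides it; move 3*y**2 to the remainder.
  leading term y: no divisor's leading term divides it; move 13/4*y to the remainder.
  leading term 1: no divisor's leading term divides it; move -69/4 to the remainder.
  remainder 3*y**2 + 13/4*y - 69/4 ≠ 0; add h_3 = 3*y**2 + 13/4*y - 69/4 to the basis.

The other S-polynomials (S(f_1,h_3), S(f_2,h_3)) all reduce to 0 modulo the current basis, so we have a Gröbner basis.
Inter-reduce: drop elements whose leading term is divisible by another's, tail-reduce, and make monic.
Reduced Gröbner basis: {x - 3/2*y - 15/2, y**2 + 13/12*y - 23/4}.

The lex basis is triangular: the last element involves only y. Solving y**2 + 13/12*y - 23/4 = 0 gives y ∈ {-3, 23/12}; substituting each value into the earlier elements determines the remaining variables.
  y = -3: the earlier basis element becomes x - 3 = 0, giving x = 3 — point (3, -3).
  y = 23/12: the earlier basis element becomes x - 83/8 = 0, giving x = 83/8 — point (83/8, 23/12).
Check: every point annihilates each of the original generators.
A lex Gröbner basis triangularizes the system, enabling back-substitution.

{(3, -3), (83/8, 23/12)}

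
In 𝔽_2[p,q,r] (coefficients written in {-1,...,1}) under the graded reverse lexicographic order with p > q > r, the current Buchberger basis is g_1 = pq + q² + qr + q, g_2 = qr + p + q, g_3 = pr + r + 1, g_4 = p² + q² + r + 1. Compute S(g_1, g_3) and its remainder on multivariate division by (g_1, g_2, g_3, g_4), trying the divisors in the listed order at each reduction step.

S(g_1, g_3) = q²r + qr² + q; remainder on division = r + 1.

lcm(LM(g_1), LM(g_3)) = pqr.
S = (lcm/LT(g_1))·g_1 − (lcm/LT(g_3))·g_3 = q²r + qr² + q.
Reduce S modulo (g_1, g_2, g_3, g_4) in that order:
  leading term q²r: subtract (q)·g_2 from q²r + qr² + q → qr² + pq + q² + q
  leading term qr²: subtract (r)·g_2 from qr² + pq + q² + q → pq + q² + pr + qr + q
  leading term pq: subtract (1)·g_1 from pq + q² + pr + qr + q → pr
  leading term pr: subtract (1)·g_3 from pr → r + 1
  leading term r: no divisor's leading term divides it; move r to the remainder.
  leading term 1: no divisor's leading term divides it; move 1 to the remainder.
The remainder r + 1 is nonzero, so it would be added as the next basis element.
An S-polynomial is built so that the two leading terms cancel; whether anything survives reduction is exactly the Gröbner-basis criterion.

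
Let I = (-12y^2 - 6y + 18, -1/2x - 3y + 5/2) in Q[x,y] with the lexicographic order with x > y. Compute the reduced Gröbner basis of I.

G = {x + 6y - 5, y^2 + 1/2y - 3/2}

This is the nonlinear analogue of row-reducing a linear system.

f_1 = -12y^2 - 6y + 18, LT = y^2.
f_2 = -1/2x - 3y + 5/2, LT = x.

The S-polynomials (S(f_1,f_2)) all reduce to 0 modulo the current basis, so we have a Gröbner basis.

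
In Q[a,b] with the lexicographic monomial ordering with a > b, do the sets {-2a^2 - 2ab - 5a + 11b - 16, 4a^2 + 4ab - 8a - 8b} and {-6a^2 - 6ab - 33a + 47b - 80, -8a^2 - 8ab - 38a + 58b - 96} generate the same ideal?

Yes, the ideals are equal.

For a fixed monomial order, each ideal has a unique reduced Gröbner basis; comparing bases decides equality.
Buchberger on the first generating set:
f_1 = -2a^2 - 2ab - 5a + 11b - 16, LT = a^2.
f_2 = 4a^2 + 4ab - 8a - 8b, LT = a^2.

S(f_1,f_2): lcm = a^2. S = 9/2a - 7/2b + 8.
  leading term a: no divisor's leading term divides it; move 9/2a to the remainder.
  leading term b: no divisor's leading term divides it; move -7/2b to the remainder.
  leading term 1: no divisor's leading term divides it; move 8 to the remainder.
  remainder 9/2a - 7/2b + 8 ≠ 0; add g_3 = 9/2a - 7/2b + 8 to the basis.

S(f_1,g_3): lcm = a^2. S = 16/9ab + 13/18a - 11/2b + 8.
  leading term ab: subtract (32/81b)·g_3 from 16/9ab + 13/18a - 11/2b + 8 → 13/18a + 112/81b^2 - 1403/162b + 8
  leading term a: subtract (13/81)·g_3 from 13/18a + 112/81b^2 - 1403/162b + 8 → 112/81b^2 - 656/81b + 544/81
  leading term b^2: no divisor's leading term divides it; move 112/81b^2 to the remainder.
  leading term b: no divisor's leading term divides it; move -656/81b to the remainder.
  leading term 1: no divisor's leading term divides it; move 544/81 to the remainder.
  remainder 112/81b^2 - 656/81b + 544/81 ≠ 0; add g_4 = 112/81b^2 - 656/81b + 544/81 to the basis.

The other S-polynomials (S(f_2,g_3), S(f_1,g_4), S(f_2,g_4), S(g_3,g_4)) all reduce to 0 modulo the current basis, so we have a Gröbner basis.
Inter-reduce: drop elements whose leading term is divisible by another's, tail-reduce, and make monic.
Reduced Gröbner basis: {a - 7/9b + 16/9, b^2 - 41/7b + 34/7}.

Buchberger on the second generating set:
h_1 = -6a^2 - 6ab - 33a + 47b - 80, LT = a^2.
h_2 = -8a^2 - 8ab - 38a + 58b - 96, LT = a^2.

S(h_1,h_2): lcm = a^2. S = 3/4a - 7/12b + 4/3.
  leading term a: no divisor's leading term divides it; move 3/4a to the remainder.
  leading term b: no divisor's leading term divides it; move -7/12b to the remainder.
  leading term 1: no divisor's leading term divides it; move 4/3 to the remainder.
  remainder 3/4a - 7/12b + 4/3 ≠ 0; add k_3 = 3/4a - 7/12b + 4/3 to the basis.

S(h_1,k_3): lcm = a^2. S = 16/9ab + 67/18a - 47/6b + 40/3.
  leading term ab: subtract (64/27b)·k_3 from 16/9ab + 67/18a - 47/6b + 40/3 → 67/18a + 112/81b^2 - 1781/162b + 40/3
  leading term a: subtract (134/27)·k_3 from 67/18a + 112/81b^2 - 1781/162b + 40/3 → 112/81b^2 - 656/81b + 544/81
  leading term b^2: no divisor's leading term divides it; move 112/81b^2 to the remainder.
  leading term b: no divisor's leading term divides it; move -656/81b to the remainder.
  leading term 1: no divisor's leading term divides it; move 544/81 to the remainder.
  remainder 112/81b^2 - 656/81b + 544/81 ≠ 0; add k_4 = 112/81b^2 - 656/81b + 544/81 to the basis.

The other S-polynomials (S(h_2,k_3), S(h_1,k_4), S(h_2,k_4), S(k_3,k_4)) all reduce to 0 modulo the current basis, so we have a Gröbner basis.
Inter-reduce: drop elements whose leading term is divisible by another's, tail-reduce, and make monic.
Reduced Gröbner basis: {a - 7/9b + 16/9, b^2 - 41/7b + 34/7}.

These coincide, so the ideals are equal.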